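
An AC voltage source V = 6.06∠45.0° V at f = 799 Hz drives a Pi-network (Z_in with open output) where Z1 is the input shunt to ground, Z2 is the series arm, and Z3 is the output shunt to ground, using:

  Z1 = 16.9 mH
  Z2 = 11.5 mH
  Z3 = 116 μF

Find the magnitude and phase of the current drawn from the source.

Step 1 — Angular frequency: ω = 2π·f = 2π·799 = 5020 rad/s.
Step 2 — Component impedances:
  Z1: Z = jωL = j·5020·0.0169 = 0 + j84.84 Ω
  Z2: Z = jωL = j·5020·0.0115 = 0 + j57.73 Ω
  Z3: Z = 1/(jωC) = -j/(ω·C) = 0 - j1.717 Ω
Step 3 — With open output, the series arm Z2 and the output shunt Z3 appear in series to ground: Z2 + Z3 = 0 + j56.02 Ω.
Step 4 — Parallel with input shunt Z1: Z_in = Z1 || (Z2 + Z3) = 0 + j33.74 Ω = 33.74∠90.0° Ω.
Step 5 — Source phasor: V = 6.06∠45.0° V = 4.285 + j4.285 V.
Step 6 — Ohm's law: I = V / Z_total = (4.285 + j4.285) / (0 + j33.74) = 0.127 - j0.127 A.
Step 7 — Convert to polar: |I| = 0.1796 A, ∠I = -45.0°.

I = 0.1796∠-45.0° A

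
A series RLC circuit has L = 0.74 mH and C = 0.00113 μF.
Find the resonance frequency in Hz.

Step 1 — Resonance condition Im(Z)=0 gives ω₀ = 1/√(LC).
Step 2 — ω₀ = 1/√(0.00074·1.13e-09) = 1.094e+06 rad/s.
Step 3 — f₀ = ω₀/(2π) = 1.74e+05 Hz.

f₀ = 1.74e+05 Hz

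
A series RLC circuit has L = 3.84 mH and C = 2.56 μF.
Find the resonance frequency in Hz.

Step 1 — Resonance condition Im(Z)=0 gives ω₀ = 1/√(LC).
Step 2 — ω₀ = 1/√(0.00384·2.56e-06) = 1.009e+04 rad/s.
Step 3 — f₀ = ω₀/(2π) = 1605 Hz.

f₀ = 1605 Hz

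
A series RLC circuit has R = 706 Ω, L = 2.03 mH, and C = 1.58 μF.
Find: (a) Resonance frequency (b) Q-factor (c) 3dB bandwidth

Step 1 — Resonance condition Im(Z)=0 gives ω₀ = 1/√(LC).
Step 2 — ω₀ = 1/√(0.00203·1.58e-06) = 1.766e+04 rad/s.
Step 3 — f₀ = ω₀/(2π) = 2810 Hz.
Step 4 — Series Q: Q = ω₀L/R = 1.766e+04·0.00203/706 = 0.05077.
Step 5 — 3dB bandwidth: Δω = ω₀/Q = 3.478e+05 rad/s; BW = Δω/(2π) = 5.535e+04 Hz.

(a) f₀ = 2810 Hz  (b) Q = 0.05077  (c) BW = 5.535e+04 Hz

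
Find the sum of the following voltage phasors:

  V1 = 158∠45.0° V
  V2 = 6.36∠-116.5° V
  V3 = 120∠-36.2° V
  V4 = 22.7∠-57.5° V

Step 1 — Convert each phasor to rectangular form:
  V1 = 158·(cos(45.0°) + j·sin(45.0°)) = 111.7 + j111.7 V
  V2 = 6.36·(cos(-116.5°) + j·sin(-116.5°)) = -2.838 - j5.692 V
  V3 = 120·(cos(-36.2°) + j·sin(-36.2°)) = 96.84 - j70.87 V
  V4 = 22.7·(cos(-57.5°) + j·sin(-57.5°)) = 12.2 - j19.14 V
Step 2 — Sum components: V_total = 217.9 + j16.01 V.
Step 3 — Convert to polar: |V_total| = 218.5 V, ∠V_total = 4.2°.

V_total = 218.5∠4.2° V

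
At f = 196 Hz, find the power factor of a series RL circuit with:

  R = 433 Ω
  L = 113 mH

Step 1 — Angular frequency: ω = 2π·f = 2π·196 = 1232 rad/s.
Step 2 — Component impedances:
  R: Z = R = 433 Ω
  L: Z = jωL = j·1232·0.113 = 0 + j139.2 Ω
Step 3 — Series combination: Z_total = R + L = 433 + j139.2 Ω = 454.8∠17.8° Ω.
Step 4 — Power factor: PF = cos(φ) = Re(Z)/|Z| = 433/454.81 = 0.952.
Step 5 — Type: Im(Z) = 139.2 ⇒ lagging (phase φ = 17.8°).

PF = 0.952 (lagging, φ = 17.8°)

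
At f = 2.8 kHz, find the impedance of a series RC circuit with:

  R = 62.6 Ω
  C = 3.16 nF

Step 1 — Angular frequency: ω = 2π·f = 2π·2800 = 1.759e+04 rad/s.
Step 2 — Component impedances:
  R: Z = R = 62.6 Ω
  C: Z = 1/(jωC) = -j/(ω·C) = 0 - j1.799e+04 Ω
Step 3 — Series combination: Z_total = R + C = 62.6 - j1.799e+04 Ω = 1.799e+04∠-89.8° Ω.

Z = 62.6 - j1.799e+04 Ω = 1.799e+04∠-89.8° Ω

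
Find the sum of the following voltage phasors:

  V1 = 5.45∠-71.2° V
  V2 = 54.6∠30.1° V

Step 1 — Convert each phasor to rectangular form:
  V1 = 5.45·(cos(-71.2°) + j·sin(-71.2°)) = 1.756 - j5.159 V
  V2 = 54.6·(cos(30.1°) + j·sin(30.1°)) = 47.24 + j27.38 V
Step 2 — Sum components: V_total = 48.99 + j22.22 V.
Step 3 — Convert to polar: |V_total| = 53.8 V, ∠V_total = 24.4°.

V_total = 53.8∠24.4° V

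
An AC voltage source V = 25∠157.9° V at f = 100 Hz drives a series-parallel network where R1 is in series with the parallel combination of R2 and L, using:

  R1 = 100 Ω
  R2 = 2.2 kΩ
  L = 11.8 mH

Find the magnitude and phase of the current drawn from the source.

Step 1 — Angular frequency: ω = 2π·f = 2π·100 = 628.3 rad/s.
Step 2 — Component impedances:
  R1: Z = R = 100 Ω
  R2: Z = R = 2200 Ω
  L: Z = jωL = j·628.3·0.0118 = 0 + j7.414 Ω
Step 3 — Parallel branch: R2 || L = 1/(1/R2 + 1/L) = 0.02499 + j7.414 Ω.
Step 4 — Series with R1: Z_total = R1 + (R2 || L) = 100 + j7.414 Ω = 100.3∠4.2° Ω.
Step 5 — Source phasor: V = 25∠157.9° V = -23.16 + j9.406 V.
Step 6 — Ohm's law: I = V / Z_total = (-23.16 + j9.406) / (100 + j7.414) = -0.2234 + j0.1106 A.
Step 7 — Convert to polar: |I| = 0.2493 A, ∠I = 153.7°.

I = 0.2493∠153.7° A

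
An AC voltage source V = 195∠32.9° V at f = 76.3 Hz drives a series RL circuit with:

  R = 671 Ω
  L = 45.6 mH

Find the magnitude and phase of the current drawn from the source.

Step 1 — Angular frequency: ω = 2π·f = 2π·76.3 = 479.4 rad/s.
Step 2 — Component impedances:
  R: Z = R = 671 Ω
  L: Z = jωL = j·479.4·0.0456 = 0 + j21.86 Ω
Step 3 — Series combination: Z_total = R + L = 671 + j21.86 Ω = 671.4∠1.9° Ω.
Step 4 — Source phasor: V = 195∠32.9° V = 163.7 + j105.9 V.
Step 5 — Ohm's law: I = V / Z_total = (163.7 + j105.9) / (671 + j21.86) = 0.2489 + j0.1497 A.
Step 6 — Convert to polar: |I| = 0.2905 A, ∠I = 31.0°.

I = 0.2905∠31.0° A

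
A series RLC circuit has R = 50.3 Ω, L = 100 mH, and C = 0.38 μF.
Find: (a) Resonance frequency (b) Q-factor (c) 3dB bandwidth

Step 1 — Resonance: ω₀ = 1/√(LC) = 1/√(0.1·3.8e-07) = 5130 rad/s.
Step 2 — f₀ = ω₀/(2π) = 816.4 Hz.
Step 3 — Series Q: Q = ω₀L/R = 5130·0.1/50.3 = 10.2.
Step 4 — Bandwidth: Δω = ω₀/Q = 503 rad/s; BW = Δω/(2π) = 80.05 Hz.

(a) f₀ = 816.4 Hz  (b) Q = 10.2  (c) BW = 80.05 Hz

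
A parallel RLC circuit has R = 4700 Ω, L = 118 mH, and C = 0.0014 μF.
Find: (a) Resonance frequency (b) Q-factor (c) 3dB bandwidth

Step 1 — Resonance: ω₀ = 1/√(LC) = 1/√(0.118·1.4e-09) = 7.78e+04 rad/s.
Step 2 — f₀ = ω₀/(2π) = 1.238e+04 Hz.
Step 3 — Parallel Q: Q = R/(ω₀L) = 4700/(7.78e+04·0.118) = 0.5119.
Step 4 — Bandwidth: Δω = ω₀/Q = 1.52e+05 rad/s; BW = Δω/(2π) = 2.419e+04 Hz.

(a) f₀ = 1.238e+04 Hz  (b) Q = 0.5119  (c) BW = 2.419e+04 Hz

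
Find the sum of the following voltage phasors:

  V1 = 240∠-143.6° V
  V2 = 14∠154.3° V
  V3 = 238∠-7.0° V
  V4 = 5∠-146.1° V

Step 1 — Convert each phasor to rectangular form:
  V1 = 240·(cos(-143.6°) + j·sin(-143.6°)) = -193.2 - j142.4 V
  V2 = 14·(cos(154.3°) + j·sin(154.3°)) = -12.62 + j6.071 V
  V3 = 238·(cos(-7.0°) + j·sin(-7.0°)) = 236.2 - j29 V
  V4 = 5·(cos(-146.1°) + j·sin(-146.1°)) = -4.15 - j2.789 V
Step 2 — Sum components: V_total = 26.29 - j168.1 V.
Step 3 — Convert to polar: |V_total| = 170.2 V, ∠V_total = -81.1°.

V_total = 170.2∠-81.1° V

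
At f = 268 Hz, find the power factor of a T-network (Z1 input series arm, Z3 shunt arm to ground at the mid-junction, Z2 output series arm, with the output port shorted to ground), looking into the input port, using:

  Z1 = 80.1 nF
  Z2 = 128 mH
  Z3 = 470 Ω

Step 1 — Angular frequency: ω = 2π·f = 2π·268 = 1684 rad/s.
Step 2 — Component impedances:
  Z1: Z = 1/(jωC) = -j/(ω·C) = 0 - j7414 Ω
  Z2: Z = jωL = j·1684·0.128 = 0 + j215.5 Ω
  Z3: Z = R = 470 Ω
Step 3 — With the output port shorted to ground, the output series arm Z2 runs from the junction to ground; the shunt arm Z3 also runs from the junction to ground. They appear in parallel: Z3 || Z2 = 81.67 + j178.1 Ω.
Step 4 — Series with input arm Z1: Z_in = Z1 + (Z3 || Z2) = 81.67 - j7236 Ω = 7236∠-89.4° Ω.
Step 5 — Power factor: PF = cos(φ) = Re(Z)/|Z| = 81.67/7236 = 0.01129.
Step 6 — Type: Im(Z) = -7236 ⇒ leading (phase φ = -89.4°).

PF = 0.01129 (leading, φ = -89.4°)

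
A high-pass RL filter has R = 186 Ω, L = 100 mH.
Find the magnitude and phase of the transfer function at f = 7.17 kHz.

Step 1 — Angular frequency: ω = 2π·7170 = 4.505e+04 rad/s.
Step 2 — Transfer function: H(jω) = jωL/(R + jωL).
Step 3 — Numerator jωL = j·4505; denominator R + jωL = 186 + j4505.
Step 4 — H = 0.9983 + j0.04122.
Step 5 — Magnitude: |H| = 0.9991 (-0.0 dB); phase: φ = 2.4°.

|H| = 0.9991 (-0.0 dB), φ = 2.4°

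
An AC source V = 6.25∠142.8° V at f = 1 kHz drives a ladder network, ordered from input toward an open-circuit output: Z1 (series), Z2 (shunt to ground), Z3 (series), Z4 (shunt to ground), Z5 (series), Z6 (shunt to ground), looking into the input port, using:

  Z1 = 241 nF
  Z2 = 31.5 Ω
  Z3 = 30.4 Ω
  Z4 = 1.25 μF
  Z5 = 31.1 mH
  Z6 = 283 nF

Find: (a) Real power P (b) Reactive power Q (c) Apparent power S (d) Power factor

Step 1 — Angular frequency: ω = 2π·f = 2π·1000 = 6283 rad/s.
Step 2 — Component impedances:
  Z1: Z = 1/(jωC) = -j/(ω·C) = 0 - j660.4 Ω
  Z2: Z = R = 31.5 Ω
  Z3: Z = R = 30.4 Ω
  Z4: Z = 1/(jωC) = -j/(ω·C) = 0 - j127.3 Ω
  Z5: Z = jωL = j·6283·0.0311 = 0 + j195.4 Ω
  Z6: Z = 1/(jωC) = -j/(ω·C) = 0 - j562.4 Ω
Step 3 — Ladder network (open output): work backward from the far end, alternating series and parallel combinations. Z_in = 26.69 - j667.7 Ω = 668.3∠-87.7° Ω.
Step 4 — Source phasor: V = 6.25∠142.8° V = -4.978 + j3.779 V.
Step 5 — Current: I = V / Z = -0.005947 - j0.007218 A = 0.009352∠-129.5° A.
Step 6 — Complex power: S = V·I* = 0.002334 - j0.05841 VA.
Step 7 — Real power: P = Re(S) = 0.002334 W.
Step 8 — Reactive power: Q = Im(S) = -0.05841 VAR.
Step 9 — Apparent power: |S| = 0.05845 VA.
Step 10 — Power factor: PF = P/|S| = 0.03994 (leading).

(a) P = 0.002334 W  (b) Q = -0.05841 VAR  (c) S = 0.05845 VA  (d) PF = 0.03994 (leading)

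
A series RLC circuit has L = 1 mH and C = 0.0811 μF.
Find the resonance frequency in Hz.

Step 1 — Resonance condition Im(Z)=0 gives ω₀ = 1/√(LC).
Step 2 — ω₀ = 1/√(0.001·8.11e-08) = 1.11e+05 rad/s.
Step 3 — f₀ = ω₀/(2π) = 1.767e+04 Hz.

f₀ = 1.767e+04 Hz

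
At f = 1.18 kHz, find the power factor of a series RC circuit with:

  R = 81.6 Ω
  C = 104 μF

Step 1 — Angular frequency: ω = 2π·f = 2π·1180 = 7414 rad/s.
Step 2 — Component impedances:
  R: Z = R = 81.6 Ω
  C: Z = 1/(jωC) = -j/(ω·C) = 0 - j1.297 Ω
Step 3 — Series combination: Z_total = R + C = 81.6 - j1.297 Ω = 81.61∠-0.9° Ω.
Step 4 — Power factor: PF = cos(φ) = Re(Z)/|Z| = 81.6/81.61 = 0.9999.
Step 5 — Type: Im(Z) = -1.297 ⇒ leading (phase φ = -0.9°).

PF = 0.9999 (leading, φ = -0.9°)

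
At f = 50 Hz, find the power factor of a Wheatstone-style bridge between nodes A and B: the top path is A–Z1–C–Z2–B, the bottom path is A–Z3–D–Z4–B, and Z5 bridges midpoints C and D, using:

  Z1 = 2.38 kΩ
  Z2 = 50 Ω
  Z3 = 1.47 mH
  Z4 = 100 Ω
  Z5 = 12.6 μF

Step 1 — Angular frequency: ω = 2π·f = 2π·50 = 314.2 rad/s.
Step 2 — Component impedances:
  Z1: Z = R = 2380 Ω
  Z2: Z = R = 50 Ω
  Z3: Z = jωL = j·314.2·0.00147 = 0 + j0.4618 Ω
  Z4: Z = R = 100 Ω
  Z5: Z = 1/(jωC) = -j/(ω·C) = 0 - j252.6 Ω
Step 3 — Bridge requires nodal analysis (the Z5 bridge couples midpoints C and D, so the two paths cannot be reduced to a simple series/parallel combination). Setting node B to ground and injecting 1 A at node A, the 3-node admittance system at A, C, D solves to V_A = Z_AB = 81.12 - j26.27 Ω = 85.27∠-17.9° Ω.
Step 4 — Power factor: PF = cos(φ) = Re(Z)/|Z| = 81.119/85.265 = 0.9514.
Step 5 — Type: Im(Z) = -26.27 ⇒ leading (phase φ = -17.9°).

PF = 0.9514 (leading, φ = -17.9°)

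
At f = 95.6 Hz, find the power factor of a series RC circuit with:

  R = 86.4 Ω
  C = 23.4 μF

Step 1 — Angular frequency: ω = 2π·f = 2π·95.6 = 600.7 rad/s.
Step 2 — Component impedances:
  R: Z = R = 86.4 Ω
  C: Z = 1/(jωC) = -j/(ω·C) = 0 - j71.15 Ω
Step 3 — Series combination: Z_total = R + C = 86.4 - j71.15 Ω = 111.9∠-39.5° Ω.
Step 4 — Power factor: PF = cos(φ) = Re(Z)/|Z| = 86.4/111.92 = 0.772.
Step 5 — Type: Im(Z) = -71.15 ⇒ leading (phase φ = -39.5°).

PF = 0.772 (leading, φ = -39.5°)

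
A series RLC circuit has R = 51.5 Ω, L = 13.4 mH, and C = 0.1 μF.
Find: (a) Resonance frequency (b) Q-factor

Step 1 — Resonance condition Im(Z)=0 gives ω₀ = 1/√(LC).
Step 2 — ω₀ = 1/√(0.0134·1e-07) = 2.732e+04 rad/s.
Step 3 — f₀ = ω₀/(2π) = 4348 Hz.
Step 4 — Series Q: Q = ω₀L/R = 2.732e+04·0.0134/51.5 = 7.108.

(a) f₀ = 4348 Hz  (b) Q = 7.108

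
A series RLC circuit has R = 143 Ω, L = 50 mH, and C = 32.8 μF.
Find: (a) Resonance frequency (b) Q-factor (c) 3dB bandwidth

Step 1 — Resonance: ω₀ = 1/√(LC) = 1/√(0.05·3.28e-05) = 780.9 rad/s.
Step 2 — f₀ = ω₀/(2π) = 124.3 Hz.
Step 3 — Series Q: Q = ω₀L/R = 780.9·0.05/143 = 0.273.
Step 4 — Bandwidth: Δω = ω₀/Q = 2860 rad/s; BW = Δω/(2π) = 455.2 Hz.

(a) f₀ = 124.3 Hz  (b) Q = 0.273  (c) BW = 455.2 Hz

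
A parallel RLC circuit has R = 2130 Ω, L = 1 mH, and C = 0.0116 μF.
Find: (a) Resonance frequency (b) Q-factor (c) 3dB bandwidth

Step 1 — Resonance: ω₀ = 1/√(LC) = 1/√(0.001·1.16e-08) = 2.936e+05 rad/s.
Step 2 — f₀ = ω₀/(2π) = 4.673e+04 Hz.
Step 3 — Parallel Q: Q = R/(ω₀L) = 2130/(2.936e+05·0.001) = 7.255.
Step 4 — Bandwidth: Δω = ω₀/Q = 4.047e+04 rad/s; BW = Δω/(2π) = 6441 Hz.

(a) f₀ = 4.673e+04 Hz  (b) Q = 7.255  (c) BW = 6441 Hz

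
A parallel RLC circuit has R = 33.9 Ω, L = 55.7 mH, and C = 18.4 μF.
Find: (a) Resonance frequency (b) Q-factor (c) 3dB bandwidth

Step 1 — Resonance: ω₀ = 1/√(LC) = 1/√(0.0557·1.84e-05) = 987.8 rad/s.
Step 2 — f₀ = ω₀/(2π) = 157.2 Hz.
Step 3 — Parallel Q: Q = R/(ω₀L) = 33.9/(987.8·0.0557) = 0.6161.
Step 4 — Bandwidth: Δω = ω₀/Q = 1603 rad/s; BW = Δω/(2π) = 255.2 Hz.

(a) f₀ = 157.2 Hz  (b) Q = 0.6161  (c) BW = 255.2 Hz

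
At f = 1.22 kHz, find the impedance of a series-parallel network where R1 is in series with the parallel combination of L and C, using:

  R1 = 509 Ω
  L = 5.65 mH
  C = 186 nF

Step 1 — Angular frequency: ω = 2π·f = 2π·1220 = 7665 rad/s.
Step 2 — Component impedances:
  R1: Z = R = 509 Ω
  L: Z = jωL = j·7665·0.00565 = 0 + j43.31 Ω
  C: Z = 1/(jωC) = -j/(ω·C) = 0 - j701.4 Ω
Step 3 — Parallel branch: L || C = 1/(1/L + 1/C) = 0 + j46.16 Ω.
Step 4 — Series with R1: Z_total = R1 + (L || C) = 509 + j46.16 Ω = 511.1∠5.2° Ω.

Z = 509 + j46.16 Ω = 511.1∠5.2° Ω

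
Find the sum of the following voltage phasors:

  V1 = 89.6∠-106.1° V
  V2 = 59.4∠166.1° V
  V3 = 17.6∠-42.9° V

Step 1 — Convert each phasor to rectangular form:
  V1 = 89.6·(cos(-106.1°) + j·sin(-106.1°)) = -24.85 - j86.09 V
  V2 = 59.4·(cos(166.1°) + j·sin(166.1°)) = -57.66 + j14.27 V
  V3 = 17.6·(cos(-42.9°) + j·sin(-42.9°)) = 12.89 - j11.98 V
Step 2 — Sum components: V_total = -69.62 - j83.8 V.
Step 3 — Convert to polar: |V_total| = 108.9 V, ∠V_total = -129.7°.

V_total = 108.9∠-129.7° V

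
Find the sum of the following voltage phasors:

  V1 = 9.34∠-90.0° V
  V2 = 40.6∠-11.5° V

Step 1 — Convert each phasor to rectangular form:
  V1 = 9.34·(cos(-90.0°) + j·sin(-90.0°)) = 0 - j9.34 V
  V2 = 40.6·(cos(-11.5°) + j·sin(-11.5°)) = 39.78 - j8.094 V
Step 2 — Sum components: V_total = 39.78 - j17.43 V.
Step 3 — Convert to polar: |V_total| = 43.44 V, ∠V_total = -23.7°.

V_total = 43.44∠-23.7° V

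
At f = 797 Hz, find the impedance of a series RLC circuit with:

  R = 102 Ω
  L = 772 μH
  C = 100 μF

Step 1 — Angular frequency: ω = 2π·f = 2π·797 = 5008 rad/s.
Step 2 — Component impedances:
  R: Z = R = 102 Ω
  L: Z = jωL = j·5008·0.000772 = 0 + j3.866 Ω
  C: Z = 1/(jωC) = -j/(ω·C) = 0 - j1.997 Ω
Step 3 — Series combination: Z_total = R + L + C = 102 + j1.869 Ω = 102∠1.0° Ω.

Z = 102 + j1.869 Ω = 102∠1.0° Ω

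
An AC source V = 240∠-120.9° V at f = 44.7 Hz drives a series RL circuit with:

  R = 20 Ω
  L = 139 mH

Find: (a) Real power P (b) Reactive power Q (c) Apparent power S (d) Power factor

Step 1 — Angular frequency: ω = 2π·f = 2π·44.7 = 280.9 rad/s.
Step 2 — Component impedances:
  R: Z = R = 20 Ω
  L: Z = jωL = j·280.9·0.139 = 0 + j39.04 Ω
Step 3 — Series combination: Z_total = R + L = 20 + j39.04 Ω = 43.86∠62.9° Ω.
Step 4 — Source phasor: V = 240∠-120.9° V = -123.2 - j205.9 V.
Step 5 — Current: I = V / Z = -5.46 + j0.3601 A = 5.471∠176.2° A.
Step 6 — Complex power: S = V·I* = 598.7 + j1169 VA.
Step 7 — Real power: P = Re(S) = 598.7 W.
Step 8 — Reactive power: Q = Im(S) = 1169 VAR.
Step 9 — Apparent power: |S| = 1313 VA.
Step 10 — Power factor: PF = P/|S| = 0.456 (lagging).

(a) P = 598.7 W  (b) Q = 1169 VAR  (c) S = 1313 VA  (d) PF = 0.456 (lagging)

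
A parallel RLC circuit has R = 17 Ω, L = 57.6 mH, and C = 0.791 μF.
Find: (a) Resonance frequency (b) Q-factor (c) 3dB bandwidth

Step 1 — Resonance: ω₀ = 1/√(LC) = 1/√(0.0576·7.91e-07) = 4685 rad/s.
Step 2 — f₀ = ω₀/(2π) = 745.6 Hz.
Step 3 — Parallel Q: Q = R/(ω₀L) = 17/(4685·0.0576) = 0.063.
Step 4 — Bandwidth: Δω = ω₀/Q = 7.437e+04 rad/s; BW = Δω/(2π) = 1.184e+04 Hz.

(a) f₀ = 745.6 Hz  (b) Q = 0.063  (c) BW = 1.184e+04 Hz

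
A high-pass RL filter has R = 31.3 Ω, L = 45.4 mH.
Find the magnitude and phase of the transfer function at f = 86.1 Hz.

Step 1 — Angular frequency: ω = 2π·86.1 = 541 rad/s.
Step 2 — Transfer function: H(jω) = jωL/(R + jωL).
Step 3 — Numerator jωL = j·24.56; denominator R + jωL = 31.3 + j24.56.
Step 4 — H = 0.3811 + j0.4857.
Step 5 — Magnitude: |H| = 0.6173 (-4.2 dB); phase: φ = 51.9°.

|H| = 0.6173 (-4.2 dB), φ = 51.9°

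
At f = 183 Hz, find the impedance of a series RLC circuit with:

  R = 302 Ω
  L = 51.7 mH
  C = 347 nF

Step 1 — Angular frequency: ω = 2π·f = 2π·183 = 1150 rad/s.
Step 2 — Component impedances:
  R: Z = R = 302 Ω
  L: Z = jωL = j·1150·0.0517 = 0 + j59.45 Ω
  C: Z = 1/(jωC) = -j/(ω·C) = 0 - j2506 Ω
Step 3 — Series combination: Z_total = R + L + C = 302 - j2447 Ω = 2465∠-83.0° Ω.

Z = 302 - j2447 Ω = 2465∠-83.0° Ω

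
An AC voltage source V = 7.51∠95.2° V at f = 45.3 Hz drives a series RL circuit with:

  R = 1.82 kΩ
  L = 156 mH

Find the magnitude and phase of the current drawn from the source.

Step 1 — Angular frequency: ω = 2π·f = 2π·45.3 = 284.6 rad/s.
Step 2 — Component impedances:
  R: Z = R = 1820 Ω
  L: Z = jωL = j·284.6·0.156 = 0 + j44.4 Ω
Step 3 — Series combination: Z_total = R + L = 1820 + j44.4 Ω = 1821∠1.4° Ω.
Step 4 — Source phasor: V = 7.51∠95.2° V = -0.6807 + j7.479 V.
Step 5 — Ohm's law: I = V / Z_total = (-0.6807 + j7.479) / (1820 + j44.4) = -0.0002736 + j0.004116 A.
Step 6 — Convert to polar: |I| = 0.004125 A, ∠I = 93.8°.

I = 0.004125∠93.8° A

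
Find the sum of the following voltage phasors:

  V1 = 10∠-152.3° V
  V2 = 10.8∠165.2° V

Step 1 — Convert each phasor to rectangular form:
  V1 = 10·(cos(-152.3°) + j·sin(-152.3°)) = -8.854 - j4.648 V
  V2 = 10.8·(cos(165.2°) + j·sin(165.2°)) = -10.44 + j2.759 V
Step 2 — Sum components: V_total = -19.3 - j1.89 V.
Step 3 — Convert to polar: |V_total| = 19.39 V, ∠V_total = -174.4°.

V_total = 19.39∠-174.4° V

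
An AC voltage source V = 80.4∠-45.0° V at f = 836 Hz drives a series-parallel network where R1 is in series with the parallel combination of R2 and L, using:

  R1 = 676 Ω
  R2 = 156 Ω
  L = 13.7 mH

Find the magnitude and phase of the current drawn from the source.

Step 1 — Angular frequency: ω = 2π·f = 2π·836 = 5253 rad/s.
Step 2 — Component impedances:
  R1: Z = R = 676 Ω
  R2: Z = R = 156 Ω
  L: Z = jωL = j·5253·0.0137 = 0 + j71.96 Ω
Step 3 — Parallel branch: R2 || L = 1/(1/R2 + 1/L) = 27.37 + j59.34 Ω.
Step 4 — Series with R1: Z_total = R1 + (R2 || L) = 703.4 + j59.34 Ω = 705.9∠4.8° Ω.
Step 5 — Source phasor: V = 80.4∠-45.0° V = 56.85 - j56.85 V.
Step 6 — Ohm's law: I = V / Z_total = (56.85 - j56.85) / (703.4 + j59.34) = 0.07349 - j0.08703 A.
Step 7 — Convert to polar: |I| = 0.1139 A, ∠I = -49.8°.

I = 0.1139∠-49.8° A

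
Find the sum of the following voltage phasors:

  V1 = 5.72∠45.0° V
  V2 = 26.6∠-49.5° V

Step 1 — Convert each phasor to rectangular form:
  V1 = 5.72·(cos(45.0°) + j·sin(45.0°)) = 4.045 + j4.045 V
  V2 = 26.6·(cos(-49.5°) + j·sin(-49.5°)) = 17.28 - j20.23 V
Step 2 — Sum components: V_total = 21.32 - j16.18 V.
Step 3 — Convert to polar: |V_total| = 26.77 V, ∠V_total = -37.2°.

V_total = 26.77∠-37.2° V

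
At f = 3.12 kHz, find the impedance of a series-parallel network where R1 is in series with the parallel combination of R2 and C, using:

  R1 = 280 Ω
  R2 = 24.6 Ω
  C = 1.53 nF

Step 1 — Angular frequency: ω = 2π·f = 2π·3120 = 1.96e+04 rad/s.
Step 2 — Component impedances:
  R1: Z = R = 280 Ω
  R2: Z = R = 24.6 Ω
  C: Z = 1/(jωC) = -j/(ω·C) = 0 - j3.334e+04 Ω
Step 3 — Parallel branch: R2 || C = 1/(1/R2 + 1/C) = 24.6 - j0.01815 Ω.
Step 4 — Series with R1: Z_total = R1 + (R2 || C) = 304.6 - j0.01815 Ω = 304.6∠-0.0° Ω.

Z = 304.6 - j0.01815 Ω = 304.6∠-0.0° Ω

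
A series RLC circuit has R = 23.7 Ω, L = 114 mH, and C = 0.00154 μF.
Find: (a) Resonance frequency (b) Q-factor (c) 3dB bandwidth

Step 1 — Resonance condition Im(Z)=0 gives ω₀ = 1/√(LC).
Step 2 — ω₀ = 1/√(0.114·1.54e-09) = 7.547e+04 rad/s.
Step 3 — f₀ = ω₀/(2π) = 1.201e+04 Hz.
Step 4 — Series Q: Q = ω₀L/R = 7.547e+04·0.114/23.7 = 363.
Step 5 — 3dB bandwidth: Δω = ω₀/Q = 207.9 rad/s; BW = Δω/(2π) = 33.09 Hz.

(a) f₀ = 1.201e+04 Hz  (b) Q = 363  (c) BW = 33.09 Hz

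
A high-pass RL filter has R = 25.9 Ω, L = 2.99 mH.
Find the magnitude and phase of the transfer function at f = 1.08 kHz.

Step 1 — Angular frequency: ω = 2π·1080 = 6786 rad/s.
Step 2 — Transfer function: H(jω) = jωL/(R + jωL).
Step 3 — Numerator jωL = j·20.29; denominator R + jωL = 25.9 + j20.29.
Step 4 — H = 0.3803 + j0.4855.
Step 5 — Magnitude: |H| = 0.6167 (-4.2 dB); phase: φ = 51.9°.

|H| = 0.6167 (-4.2 dB), φ = 51.9°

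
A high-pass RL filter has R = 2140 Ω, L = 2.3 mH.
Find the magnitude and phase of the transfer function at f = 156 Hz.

Step 1 — Angular frequency: ω = 2π·156 = 980.2 rad/s.
Step 2 — Transfer function: H(jω) = jωL/(R + jωL).
Step 3 — Numerator jωL = j·2.254; denominator R + jωL = 2140 + j2.254.
Step 4 — H = 1.11e-06 + j0.001053.
Step 5 — Magnitude: |H| = 0.001053 (-59.5 dB); phase: φ = 89.9°.

|H| = 0.001053 (-59.5 dB), φ = 89.9°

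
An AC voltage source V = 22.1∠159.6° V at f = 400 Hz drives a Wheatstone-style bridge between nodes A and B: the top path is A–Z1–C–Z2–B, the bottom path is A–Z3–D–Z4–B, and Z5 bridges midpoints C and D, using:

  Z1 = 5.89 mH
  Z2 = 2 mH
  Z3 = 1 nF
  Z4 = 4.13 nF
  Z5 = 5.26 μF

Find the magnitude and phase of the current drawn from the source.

Step 1 — Angular frequency: ω = 2π·f = 2π·400 = 2513 rad/s.
Step 2 — Component impedances:
  Z1: Z = jωL = j·2513·0.00589 = 0 + j14.8 Ω
  Z2: Z = jωL = j·2513·0.002 = 0 + j5.027 Ω
  Z3: Z = 1/(jωC) = -j/(ω·C) = 0 - j3.979e+05 Ω
  Z4: Z = 1/(jωC) = -j/(ω·C) = 0 - j9.634e+04 Ω
  Z5: Z = 1/(jωC) = -j/(ω·C) = 0 - j75.64 Ω
Step 3 — Bridge requires nodal analysis (the Z5 bridge couples midpoints C and D, so the two paths cannot be reduced to a simple series/parallel combination). Setting node B to ground and injecting 1 A at node A, the 3-node admittance system at A, C, D solves to V_A = Z_AB = 0 + j19.83 Ω = 19.83∠90.0° Ω.
Step 4 — Source phasor: V = 22.1∠159.6° V = -20.71 + j7.703 V.
Step 5 — Ohm's law: I = V / Z_total = (-20.71 + j7.703) / (0 + j19.83) = 0.3885 + j1.045 A.
Step 6 — Convert to polar: |I| = 1.114 A, ∠I = 69.6°.

I = 1.114∠69.6° A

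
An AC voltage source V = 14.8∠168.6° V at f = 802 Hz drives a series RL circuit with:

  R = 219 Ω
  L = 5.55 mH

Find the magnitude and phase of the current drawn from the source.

Step 1 — Angular frequency: ω = 2π·f = 2π·802 = 5039 rad/s.
Step 2 — Component impedances:
  R: Z = R = 219 Ω
  L: Z = jωL = j·5039·0.00555 = 0 + j27.97 Ω
Step 3 — Series combination: Z_total = R + L = 219 + j27.97 Ω = 220.8∠7.3° Ω.
Step 4 — Source phasor: V = 14.8∠168.6° V = -14.51 + j2.925 V.
Step 5 — Ohm's law: I = V / Z_total = (-14.51 + j2.925) / (219 + j27.97) = -0.06351 + j0.02147 A.
Step 6 — Convert to polar: |I| = 0.06704 A, ∠I = 161.3°.

I = 0.06704∠161.3° A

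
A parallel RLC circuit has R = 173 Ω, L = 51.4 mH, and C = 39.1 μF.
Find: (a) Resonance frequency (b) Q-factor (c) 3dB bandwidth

Step 1 — Resonance: ω₀ = 1/√(LC) = 1/√(0.0514·3.91e-05) = 705.4 rad/s.
Step 2 — f₀ = ω₀/(2π) = 112.3 Hz.
Step 3 — Parallel Q: Q = R/(ω₀L) = 173/(705.4·0.0514) = 4.771.
Step 4 — Bandwidth: Δω = ω₀/Q = 147.8 rad/s; BW = Δω/(2π) = 23.53 Hz.

(a) f₀ = 112.3 Hz  (b) Q = 4.771  (c) BW = 23.53 Hz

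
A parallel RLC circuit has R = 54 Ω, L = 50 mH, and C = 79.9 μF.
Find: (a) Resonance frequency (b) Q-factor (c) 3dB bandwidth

Step 1 — Resonance: ω₀ = 1/√(LC) = 1/√(0.05·7.99e-05) = 500.3 rad/s.
Step 2 — f₀ = ω₀/(2π) = 79.63 Hz.
Step 3 — Parallel Q: Q = R/(ω₀L) = 54/(500.3·0.05) = 2.159.
Step 4 — Bandwidth: Δω = ω₀/Q = 231.8 rad/s; BW = Δω/(2π) = 36.89 Hz.

(a) f₀ = 79.63 Hz  (b) Q = 2.159  (c) BW = 36.89 Hz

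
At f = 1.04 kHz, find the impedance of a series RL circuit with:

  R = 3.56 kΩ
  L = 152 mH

Step 1 — Angular frequency: ω = 2π·f = 2π·1040 = 6535 rad/s.
Step 2 — Component impedances:
  R: Z = R = 3560 Ω
  L: Z = jωL = j·6535·0.152 = 0 + j993.2 Ω
Step 3 — Series combination: Z_total = R + L = 3560 + j993.2 Ω = 3696∠15.6° Ω.

Z = 3560 + j993.2 Ω = 3696∠15.6° Ω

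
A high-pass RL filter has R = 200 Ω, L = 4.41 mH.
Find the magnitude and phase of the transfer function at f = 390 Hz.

Step 1 — Angular frequency: ω = 2π·390 = 2450 rad/s.
Step 2 — Transfer function: H(jω) = jωL/(R + jωL).
Step 3 — Numerator jωL = j·10.81; denominator R + jωL = 200 + j10.81.
Step 4 — H = 0.002911 + j0.05387.
Step 5 — Magnitude: |H| = 0.05395 (-25.4 dB); phase: φ = 86.9°.

|H| = 0.05395 (-25.4 dB), φ = 86.9°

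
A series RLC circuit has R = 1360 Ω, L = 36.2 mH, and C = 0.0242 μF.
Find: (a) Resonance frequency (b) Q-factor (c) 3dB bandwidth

Step 1 — Resonance: ω₀ = 1/√(LC) = 1/√(0.0362·2.42e-08) = 3.379e+04 rad/s.
Step 2 — f₀ = ω₀/(2π) = 5377 Hz.
Step 3 — Series Q: Q = ω₀L/R = 3.379e+04·0.0362/1360 = 0.8993.
Step 4 — Bandwidth: Δω = ω₀/Q = 3.757e+04 rad/s; BW = Δω/(2π) = 5979 Hz.

(a) f₀ = 5377 Hz  (b) Q = 0.8993  (c) BW = 5979 Hz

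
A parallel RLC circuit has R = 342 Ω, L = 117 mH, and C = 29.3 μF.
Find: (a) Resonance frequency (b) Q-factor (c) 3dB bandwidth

Step 1 — Resonance: ω₀ = 1/√(LC) = 1/√(0.117·2.93e-05) = 540.1 rad/s.
Step 2 — f₀ = ω₀/(2π) = 85.96 Hz.
Step 3 — Parallel Q: Q = R/(ω₀L) = 342/(540.1·0.117) = 5.412.
Step 4 — Bandwidth: Δω = ω₀/Q = 99.79 rad/s; BW = Δω/(2π) = 15.88 Hz.

(a) f₀ = 85.96 Hz  (b) Q = 5.412  (c) BW = 15.88 Hz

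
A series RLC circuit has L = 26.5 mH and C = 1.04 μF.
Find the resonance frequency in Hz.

Step 1 — Resonance condition Im(Z)=0 gives ω₀ = 1/√(LC).
Step 2 — ω₀ = 1/√(0.0265·1.04e-06) = 6024 rad/s.
Step 3 — f₀ = ω₀/(2π) = 958.7 Hz.

f₀ = 958.7 Hz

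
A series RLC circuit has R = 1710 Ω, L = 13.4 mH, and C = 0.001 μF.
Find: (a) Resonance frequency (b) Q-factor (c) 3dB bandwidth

Step 1 — Resonance: ω₀ = 1/√(LC) = 1/√(0.0134·1e-09) = 2.732e+05 rad/s.
Step 2 — f₀ = ω₀/(2π) = 4.348e+04 Hz.
Step 3 — Series Q: Q = ω₀L/R = 2.732e+05·0.0134/1710 = 2.141.
Step 4 — Bandwidth: Δω = ω₀/Q = 1.276e+05 rad/s; BW = Δω/(2π) = 2.031e+04 Hz.

(a) f₀ = 4.348e+04 Hz  (b) Q = 2.141  (c) BW = 2.031e+04 Hz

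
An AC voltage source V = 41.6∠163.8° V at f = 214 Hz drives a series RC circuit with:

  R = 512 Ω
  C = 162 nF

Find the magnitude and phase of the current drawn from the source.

Step 1 — Angular frequency: ω = 2π·f = 2π·214 = 1345 rad/s.
Step 2 — Component impedances:
  R: Z = R = 512 Ω
  C: Z = 1/(jωC) = -j/(ω·C) = 0 - j4591 Ω
Step 3 — Series combination: Z_total = R + C = 512 - j4591 Ω = 4619∠-83.6° Ω.
Step 4 — Source phasor: V = 41.6∠163.8° V = -39.95 + j11.61 V.
Step 5 — Ohm's law: I = V / Z_total = (-39.95 + j11.61) / (512 - j4591) = -0.003456 - j0.008316 A.
Step 6 — Convert to polar: |I| = 0.009006 A, ∠I = -112.6°.

I = 0.009006∠-112.6° A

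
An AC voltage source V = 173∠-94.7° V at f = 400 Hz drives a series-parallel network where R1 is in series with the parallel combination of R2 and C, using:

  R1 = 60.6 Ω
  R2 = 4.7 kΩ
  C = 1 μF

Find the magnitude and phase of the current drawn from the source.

Step 1 — Angular frequency: ω = 2π·f = 2π·400 = 2513 rad/s.
Step 2 — Component impedances:
  R1: Z = R = 60.6 Ω
  R2: Z = R = 4700 Ω
  C: Z = 1/(jωC) = -j/(ω·C) = 0 - j397.9 Ω
Step 3 — Parallel branch: R2 || C = 1/(1/R2 + 1/C) = 33.44 - j395.1 Ω.
Step 4 — Series with R1: Z_total = R1 + (R2 || C) = 94.04 - j395.1 Ω = 406.1∠-76.6° Ω.
Step 5 — Source phasor: V = 173∠-94.7° V = -14.18 - j172.4 V.
Step 6 — Ohm's law: I = V / Z_total = (-14.18 - j172.4) / (94.04 - j395.1) = 0.405 - j0.1323 A.
Step 7 — Convert to polar: |I| = 0.426 A, ∠I = -18.1°.

I = 0.426∠-18.1° A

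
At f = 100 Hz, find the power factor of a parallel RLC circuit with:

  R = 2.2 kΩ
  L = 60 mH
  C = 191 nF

Step 1 — Angular frequency: ω = 2π·f = 2π·100 = 628.3 rad/s.
Step 2 — Component impedances:
  R: Z = R = 2200 Ω
  L: Z = jωL = j·628.3·0.06 = 0 + j37.7 Ω
  C: Z = 1/(jωC) = -j/(ω·C) = 0 - j8333 Ω
Step 3 — Parallel combination: 1/Z_total = 1/R + 1/L + 1/C; Z_total = 0.6517 + j37.86 Ω = 37.86∠89.0° Ω.
Step 4 — Power factor: PF = cos(φ) = Re(Z)/|Z| = 0.6517/37.86 = 0.01721.
Step 5 — Type: Im(Z) = 37.86 ⇒ lagging (phase φ = 89.0°).

PF = 0.01721 (lagging, φ = 89.0°)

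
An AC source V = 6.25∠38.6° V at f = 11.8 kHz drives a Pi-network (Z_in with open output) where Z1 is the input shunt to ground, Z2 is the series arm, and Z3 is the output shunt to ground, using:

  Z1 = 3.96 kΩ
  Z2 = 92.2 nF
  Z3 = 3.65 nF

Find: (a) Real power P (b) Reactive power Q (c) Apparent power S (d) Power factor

Step 1 — Angular frequency: ω = 2π·f = 2π·1.18e+04 = 7.414e+04 rad/s.
Step 2 — Component impedances:
  Z1: Z = R = 3960 Ω
  Z2: Z = 1/(jωC) = -j/(ω·C) = 0 - j146.3 Ω
  Z3: Z = 1/(jωC) = -j/(ω·C) = 0 - j3695 Ω
Step 3 — With open output, the series arm Z2 and the output shunt Z3 appear in series to ground: Z2 + Z3 = 0 - j3842 Ω.
Step 4 — Parallel with input shunt Z1: Z_in = Z1 || (Z2 + Z3) = 1920 - j1979 Ω = 2757∠-45.9° Ω.
Step 5 — Source phasor: V = 6.25∠38.6° V = 4.885 + j3.899 V.
Step 6 — Current: I = V / Z = 0.0002184 + j0.002256 A = 0.002267∠84.5° A.
Step 7 — Complex power: S = V·I* = 0.009864 - j0.01017 VA.
Step 8 — Real power: P = Re(S) = 0.009864 W.
Step 9 — Reactive power: Q = Im(S) = -0.01017 VAR.
Step 10 — Apparent power: |S| = 0.01417 VA.
Step 11 — Power factor: PF = P/|S| = 0.6963 (leading).

(a) P = 0.009864 W  (b) Q = -0.01017 VAR  (c) S = 0.01417 VA  (d) PF = 0.6963 (leading)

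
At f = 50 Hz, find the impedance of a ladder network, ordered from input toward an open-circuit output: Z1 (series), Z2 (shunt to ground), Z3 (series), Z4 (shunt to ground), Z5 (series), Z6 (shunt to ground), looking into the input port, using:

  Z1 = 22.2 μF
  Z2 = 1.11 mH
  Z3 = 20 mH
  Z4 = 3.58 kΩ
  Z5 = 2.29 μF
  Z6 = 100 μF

Step 1 — Angular frequency: ω = 2π·f = 2π·50 = 314.2 rad/s.
Step 2 — Component impedances:
  Z1: Z = 1/(jωC) = -j/(ω·C) = 0 - j143.4 Ω
  Z2: Z = jωL = j·314.2·0.00111 = 0 + j0.3487 Ω
  Z3: Z = jωL = j·314.2·0.02 = 0 + j6.283 Ω
  Z4: Z = R = 3580 Ω
  Z5: Z = 1/(jωC) = -j/(ω·C) = 0 - j1390 Ω
  Z6: Z = 1/(jωC) = -j/(ω·C) = 0 - j31.83 Ω
Step 3 — Ladder network (open output): work backward from the far end, alternating series and parallel combinations. Z_in = 3.429e-05 - j143 Ω = 143∠-90.0° Ω.

Z = 3.429e-05 - j143 Ω = 143∠-90.0° Ω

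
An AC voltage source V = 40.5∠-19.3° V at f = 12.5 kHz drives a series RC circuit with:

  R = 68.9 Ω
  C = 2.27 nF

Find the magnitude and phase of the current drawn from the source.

Step 1 — Angular frequency: ω = 2π·f = 2π·1.25e+04 = 7.854e+04 rad/s.
Step 2 — Component impedances:
  R: Z = R = 68.9 Ω
  C: Z = 1/(jωC) = -j/(ω·C) = 0 - j5609 Ω
Step 3 — Series combination: Z_total = R + C = 68.9 - j5609 Ω = 5609∠-89.3° Ω.
Step 4 — Source phasor: V = 40.5∠-19.3° V = 38.22 - j13.39 V.
Step 5 — Ohm's law: I = V / Z_total = (38.22 - j13.39) / (68.9 - j5609) = 0.00247 + j0.006784 A.
Step 6 — Convert to polar: |I| = 0.00722 A, ∠I = 70.0°.

I = 0.00722∠70.0° A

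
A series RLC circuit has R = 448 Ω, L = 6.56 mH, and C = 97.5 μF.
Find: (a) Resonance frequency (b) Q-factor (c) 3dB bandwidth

Step 1 — Resonance: ω₀ = 1/√(LC) = 1/√(0.00656·9.75e-05) = 1250 rad/s.
Step 2 — f₀ = ω₀/(2π) = 199 Hz.
Step 3 — Series Q: Q = ω₀L/R = 1250·0.00656/448 = 0.01831.
Step 4 — Bandwidth: Δω = ω₀/Q = 6.829e+04 rad/s; BW = Δω/(2π) = 1.087e+04 Hz.

(a) f₀ = 199 Hz  (b) Q = 0.01831  (c) BW = 1.087e+04 Hz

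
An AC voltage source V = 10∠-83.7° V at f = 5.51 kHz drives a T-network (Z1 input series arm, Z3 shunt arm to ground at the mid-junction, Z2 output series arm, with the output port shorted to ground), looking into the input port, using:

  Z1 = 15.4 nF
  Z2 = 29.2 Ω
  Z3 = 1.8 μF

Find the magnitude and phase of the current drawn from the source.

Step 1 — Angular frequency: ω = 2π·f = 2π·5510 = 3.462e+04 rad/s.
Step 2 — Component impedances:
  Z1: Z = 1/(jωC) = -j/(ω·C) = 0 - j1876 Ω
  Z2: Z = R = 29.2 Ω
  Z3: Z = 1/(jωC) = -j/(ω·C) = 0 - j16.05 Ω
Step 3 — With the output port shorted to ground, the output series arm Z2 runs from the junction to ground; the shunt arm Z3 also runs from the junction to ground. They appear in parallel: Z3 || Z2 = 6.773 - j12.32 Ω.
Step 4 — Series with input arm Z1: Z_in = Z1 + (Z3 || Z2) = 6.773 - j1888 Ω = 1888∠-89.8° Ω.
Step 5 — Source phasor: V = 10∠-83.7° V = 1.097 - j9.94 V.
Step 6 — Ohm's law: I = V / Z_total = (1.097 - j9.94) / (6.773 - j1888) = 0.005267 + j0.0005623 A.
Step 7 — Convert to polar: |I| = 0.005297 A, ∠I = 6.1°.

I = 0.005297∠6.1° A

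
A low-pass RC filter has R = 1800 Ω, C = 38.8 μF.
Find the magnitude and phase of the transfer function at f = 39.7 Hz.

Step 1 — Angular frequency: ω = 2π·39.7 = 249.4 rad/s.
Step 2 — Transfer function: H(jω) = 1/(1 + jωRC).
Step 3 — Denominator: 1 + jωRC = 1 + j·249.4·1800·3.88e-05 = 1 + j17.42.
Step 4 — H = 0.003284 - j0.05721.
Step 5 — Magnitude: |H| = 0.05731 (-24.8 dB); phase: φ = -86.7°.

|H| = 0.05731 (-24.8 dB), φ = -86.7°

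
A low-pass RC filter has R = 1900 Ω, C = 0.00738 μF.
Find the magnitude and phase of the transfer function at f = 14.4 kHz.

Step 1 — Angular frequency: ω = 2π·1.44e+04 = 9.048e+04 rad/s.
Step 2 — Transfer function: H(jω) = 1/(1 + jωRC).
Step 3 — Denominator: 1 + jωRC = 1 + j·9.048e+04·1900·7.38e-09 = 1 + j1.269.
Step 4 — H = 0.3832 - j0.4862.
Step 5 — Magnitude: |H| = 0.619 (-4.2 dB); phase: φ = -51.8°.

|H| = 0.619 (-4.2 dB), φ = -51.8°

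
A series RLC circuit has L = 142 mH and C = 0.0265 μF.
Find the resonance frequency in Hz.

Step 1 — Resonance condition Im(Z)=0 gives ω₀ = 1/√(LC).
Step 2 — ω₀ = 1/√(0.142·2.65e-08) = 1.63e+04 rad/s.
Step 3 — f₀ = ω₀/(2π) = 2594 Hz.

f₀ = 2594 Hz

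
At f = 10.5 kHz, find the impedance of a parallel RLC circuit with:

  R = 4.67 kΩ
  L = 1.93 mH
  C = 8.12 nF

Step 1 — Angular frequency: ω = 2π·f = 2π·1.05e+04 = 6.597e+04 rad/s.
Step 2 — Component impedances:
  R: Z = R = 4670 Ω
  L: Z = jωL = j·6.597e+04·0.00193 = 0 + j127.3 Ω
  C: Z = 1/(jωC) = -j/(ω·C) = 0 - j1867 Ω
Step 3 — Parallel combination: 1/Z_total = 1/R + 1/L + 1/C; Z_total = 3.995 + j136.5 Ω = 136.6∠88.3° Ω.

Z = 3.995 + j136.5 Ω = 136.6∠88.3° Ω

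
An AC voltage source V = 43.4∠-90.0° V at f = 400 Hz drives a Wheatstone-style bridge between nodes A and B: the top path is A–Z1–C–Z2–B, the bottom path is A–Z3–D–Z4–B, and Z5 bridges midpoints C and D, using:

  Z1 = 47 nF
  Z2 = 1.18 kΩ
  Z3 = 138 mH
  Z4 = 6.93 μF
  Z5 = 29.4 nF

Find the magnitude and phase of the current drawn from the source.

Step 1 — Angular frequency: ω = 2π·f = 2π·400 = 2513 rad/s.
Step 2 — Component impedances:
  Z1: Z = 1/(jωC) = -j/(ω·C) = 0 - j8466 Ω
  Z2: Z = R = 1180 Ω
  Z3: Z = jωL = j·2513·0.138 = 0 + j346.8 Ω
  Z4: Z = 1/(jωC) = -j/(ω·C) = 0 - j57.42 Ω
  Z5: Z = 1/(jωC) = -j/(ω·C) = 0 - j1.353e+04 Ω
Step 3 — Bridge requires nodal analysis (the Z5 bridge couples midpoints C and D, so the two paths cannot be reduced to a simple series/parallel combination). Setting node B to ground and injecting 1 A at node A, the 3-node admittance system at A, C, D solves to V_A = Z_AB = 1.081 + j299.7 Ω = 299.7∠89.8° Ω.
Step 4 — Source phasor: V = 43.4∠-90.0° V = 0 - j43.4 V.
Step 5 — Ohm's law: I = V / Z_total = (0 - j43.4) / (1.081 + j299.7) = -0.1448 - j0.0005223 A.
Step 6 — Convert to polar: |I| = 0.1448 A, ∠I = -179.8°.

I = 0.1448∠-179.8° A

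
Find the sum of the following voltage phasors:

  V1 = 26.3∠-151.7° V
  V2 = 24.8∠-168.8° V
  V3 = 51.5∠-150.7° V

Step 1 — Convert each phasor to rectangular form:
  V1 = 26.3·(cos(-151.7°) + j·sin(-151.7°)) = -23.16 - j12.47 V
  V2 = 24.8·(cos(-168.8°) + j·sin(-168.8°)) = -24.33 - j4.817 V
  V3 = 51.5·(cos(-150.7°) + j·sin(-150.7°)) = -44.91 - j25.2 V
Step 2 — Sum components: V_total = -92.4 - j42.49 V.
Step 3 — Convert to polar: |V_total| = 101.7 V, ∠V_total = -155.3°.

V_total = 101.7∠-155.3° V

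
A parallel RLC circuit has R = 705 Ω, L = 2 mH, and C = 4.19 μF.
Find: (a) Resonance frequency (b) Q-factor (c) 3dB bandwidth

Step 1 — Resonance: ω₀ = 1/√(LC) = 1/√(0.002·4.19e-06) = 1.092e+04 rad/s.
Step 2 — f₀ = ω₀/(2π) = 1739 Hz.
Step 3 — Parallel Q: Q = R/(ω₀L) = 705/(1.092e+04·0.002) = 32.27.
Step 4 — Bandwidth: Δω = ω₀/Q = 338.5 rad/s; BW = Δω/(2π) = 53.88 Hz.

(a) f₀ = 1739 Hz  (b) Q = 32.27  (c) BW = 53.88 Hz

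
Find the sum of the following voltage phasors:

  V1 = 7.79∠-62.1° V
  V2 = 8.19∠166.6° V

Step 1 — Convert each phasor to rectangular form:
  V1 = 7.79·(cos(-62.1°) + j·sin(-62.1°)) = 3.645 - j6.885 V
  V2 = 8.19·(cos(166.6°) + j·sin(166.6°)) = -7.967 + j1.898 V
Step 2 — Sum components: V_total = -4.322 - j4.987 V.
Step 3 — Convert to polar: |V_total| = 6.599 V, ∠V_total = -130.9°.

V_total = 6.599∠-130.9° V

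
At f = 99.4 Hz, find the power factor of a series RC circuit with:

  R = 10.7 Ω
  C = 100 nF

Step 1 — Angular frequency: ω = 2π·f = 2π·99.4 = 624.5 rad/s.
Step 2 — Component impedances:
  R: Z = R = 10.7 Ω
  C: Z = 1/(jωC) = -j/(ω·C) = 0 - j1.601e+04 Ω
Step 3 — Series combination: Z_total = R + C = 10.7 - j1.601e+04 Ω = 1.601e+04∠-90.0° Ω.
Step 4 — Power factor: PF = cos(φ) = Re(Z)/|Z| = 10.7/1.601e+04 = 0.0006683.
Step 5 — Type: Im(Z) = -1.601e+04 ⇒ leading (phase φ = -90.0°).

PF = 0.0006683 (leading, φ = -90.0°)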